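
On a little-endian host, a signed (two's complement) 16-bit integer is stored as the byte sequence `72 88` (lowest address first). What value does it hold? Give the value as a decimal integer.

Little-endian: lowest address holds the least-significant byte.
Reassemble most-significant byte first: 88 72 → 0x8872.
Top bit is set, so as a signed 16-bit value this is 0x8872 − 2^16 = -30606.

-30606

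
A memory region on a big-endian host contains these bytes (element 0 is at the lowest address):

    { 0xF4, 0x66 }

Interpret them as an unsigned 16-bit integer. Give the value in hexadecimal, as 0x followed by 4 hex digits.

Big-endian: lowest address holds the most-significant byte.
The bytes are already most-significant first: 0xF466.

0xF466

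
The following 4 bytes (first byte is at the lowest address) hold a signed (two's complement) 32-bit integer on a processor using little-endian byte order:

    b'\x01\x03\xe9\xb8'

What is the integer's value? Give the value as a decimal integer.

-1192688895

In little-endian order the low byte comes first in memory.
Reassemble most-significant byte first: B8 E9 03 01 → 0xB8E90301.
Top bit is set, so as a signed 32-bit value this is 0xB8E90301 − 2^32 = -1192688895.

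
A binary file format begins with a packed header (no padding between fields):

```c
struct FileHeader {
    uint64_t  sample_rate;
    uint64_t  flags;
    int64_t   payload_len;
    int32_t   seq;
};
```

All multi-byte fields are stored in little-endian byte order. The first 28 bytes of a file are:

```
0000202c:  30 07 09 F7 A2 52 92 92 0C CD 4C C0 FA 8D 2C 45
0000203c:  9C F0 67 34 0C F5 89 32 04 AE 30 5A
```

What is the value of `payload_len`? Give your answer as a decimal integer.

3641711206473396380

`payload_len` follows `sample_rate` (8 B), `flags` (8 B), so it starts at offset 8 + 8 = 16 and occupies 8 bytes.
Bytes at offsets 16..23: 9C F0 67 34 0C F5 89 32.
Little-endian: lowest address holds the least-significant byte.
Reassemble most-significant byte first: 32 89 F5 0C 34 67 F0 9C → 0x3289F50C3467F09C.
0x3289F50C3467F09C = 3641711206473396380.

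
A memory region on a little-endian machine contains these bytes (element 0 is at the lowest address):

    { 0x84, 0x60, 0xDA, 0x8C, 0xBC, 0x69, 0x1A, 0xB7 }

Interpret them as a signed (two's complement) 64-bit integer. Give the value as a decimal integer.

-5252769756836372348

Little-endian: lowest address holds the least-significant byte.
Reassemble most-significant byte first: B7 1A 69 BC 8C DA 60 84 → 0xB71A69BC8CDA6084.
Top bit is set, so as a signed 64-bit value this is 0xB71A69BC8CDA6084 − 2^64 = -5252769756836372348.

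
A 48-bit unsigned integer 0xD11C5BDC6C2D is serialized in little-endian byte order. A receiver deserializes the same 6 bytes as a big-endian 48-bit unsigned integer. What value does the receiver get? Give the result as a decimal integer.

Stored little-endian, the bytes at ascending addresses are 2D 6C DC 5B 1C D1.
Read back as big-endian, the last byte is least significant, giving 0x2D6CDC5B1CD1.
0x2D6CDC5B1CD1 = 49945576676561.

49945576676561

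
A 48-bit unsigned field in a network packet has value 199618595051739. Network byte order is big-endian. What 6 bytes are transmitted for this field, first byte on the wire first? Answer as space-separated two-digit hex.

B5 8D 53 72 D8 DB

199618595051739 in hexadecimal, padded to 48 bits, is 0xB58D5372D8DB.
Split into bytes (most-significant first): B5 8D 53 72 D8 DB.
In big-endian order the high byte comes first in memory.
So the memory order matches the most-significant-first order: B5 8D 53 72 D8 DB.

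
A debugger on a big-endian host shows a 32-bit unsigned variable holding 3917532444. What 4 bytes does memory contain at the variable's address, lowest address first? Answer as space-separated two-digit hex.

3917532444 in hexadecimal, padded to 32 bits, is 0xE980CD1C.
Split into bytes (most-significant first): E9 80 CD 1C.
Big-endian: lowest address holds the most-significant byte.
So the memory order matches the most-significant-first order: E9 80 CD 1C.

E9 80 CD 1C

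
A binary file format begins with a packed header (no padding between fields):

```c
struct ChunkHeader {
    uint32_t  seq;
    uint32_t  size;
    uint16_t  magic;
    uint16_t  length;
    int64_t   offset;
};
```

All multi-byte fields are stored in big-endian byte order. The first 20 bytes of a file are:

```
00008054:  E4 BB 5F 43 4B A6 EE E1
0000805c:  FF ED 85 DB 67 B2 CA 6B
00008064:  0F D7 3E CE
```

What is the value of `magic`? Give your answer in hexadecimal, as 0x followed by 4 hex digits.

`magic` follows `seq` (4 B), `size` (4 B), so it starts at offset 4 + 4 = 8 and occupies 2 bytes.
Bytes at offsets 8..9: FF ED.
In big-endian order the high byte comes first in memory.
The bytes are already most-significant first: 0xFFED.

0xFFED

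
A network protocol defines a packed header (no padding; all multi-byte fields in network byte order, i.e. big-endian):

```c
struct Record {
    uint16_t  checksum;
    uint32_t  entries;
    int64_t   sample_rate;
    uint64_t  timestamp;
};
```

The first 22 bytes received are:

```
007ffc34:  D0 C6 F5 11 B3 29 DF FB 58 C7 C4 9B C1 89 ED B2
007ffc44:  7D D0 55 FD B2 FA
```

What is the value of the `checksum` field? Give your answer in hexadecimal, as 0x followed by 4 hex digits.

0xD0C6

`checksum` is the first field, at byte offset 0, occupying 2 bytes.
Bytes at offsets 0..1: D0 C6.
In big-endian order the high byte comes first in memory.
The bytes are already most-significant first: 0xD0C6.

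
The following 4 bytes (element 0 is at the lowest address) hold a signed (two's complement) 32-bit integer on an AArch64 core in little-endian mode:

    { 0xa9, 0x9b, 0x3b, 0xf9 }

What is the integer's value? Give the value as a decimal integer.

-113534039

Little-endian stores the least-significant byte at the lowest address.
Reassemble most-significant byte first: F9 3B 9B A9 → 0xF93B9BA9.
Top bit is set, so as a signed 32-bit value this is 0xF93B9BA9 − 2^32 = -113534039.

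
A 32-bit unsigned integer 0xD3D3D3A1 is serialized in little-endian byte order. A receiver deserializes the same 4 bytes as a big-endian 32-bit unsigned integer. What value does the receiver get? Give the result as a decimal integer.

2715014099

Stored little-endian, the bytes at ascending addresses are A1 D3 D3 D3.
Read back as big-endian, the last byte is least significant, giving 0xA1D3D3D3.
0xA1D3D3D3 = 2715014099.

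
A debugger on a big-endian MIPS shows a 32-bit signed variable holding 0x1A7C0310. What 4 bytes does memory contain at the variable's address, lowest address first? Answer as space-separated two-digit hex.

1A 7C 03 10

Split into bytes (most-significant first): 1A 7C 03 10.
In big-endian order the high byte comes first in memory.
So the memory order matches the most-significant-first order: 1A 7C 03 10.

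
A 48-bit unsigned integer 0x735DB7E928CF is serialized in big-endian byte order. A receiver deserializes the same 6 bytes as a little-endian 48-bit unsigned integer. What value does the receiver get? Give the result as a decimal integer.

227774626749811

Stored big-endian, the bytes at ascending addresses are 73 5D B7 E9 28 CF.
Read back as little-endian, the first byte is least significant, giving 0xCF28E9B75D73.
0xCF28E9B75D73 = 227774626749811.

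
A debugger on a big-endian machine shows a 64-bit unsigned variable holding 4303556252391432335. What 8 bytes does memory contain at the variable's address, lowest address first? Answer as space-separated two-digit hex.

3B B9 4D 9C 3E B3 E0 8F

4303556252391432335 in hexadecimal, padded to 64 bits, is 0x3BB94D9C3EB3E08F.
Split into bytes (most-significant first): 3B B9 4D 9C 3E B3 E0 8F.
Big-endian stores the most-significant byte at the lowest address.
So the memory order matches the most-significant-first order: 3B B9 4D 9C 3E B3 E0 8F.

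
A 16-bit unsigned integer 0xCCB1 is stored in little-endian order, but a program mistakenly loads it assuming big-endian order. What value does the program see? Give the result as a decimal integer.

45516

Stored little-endian, the bytes at ascending addresses are B1 CC.
Read back as big-endian, the last byte is least significant, giving 0xB1CC.
0xB1CC = 45516.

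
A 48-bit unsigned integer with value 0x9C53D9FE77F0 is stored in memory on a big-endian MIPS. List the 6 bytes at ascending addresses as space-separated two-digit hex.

Split into bytes (most-significant first): 9C 53 D9 FE 77 F0.
Big-endian stores the most-significant byte at the lowest address.
So the memory order matches the most-significant-first order: 9C 53 D9 FE 77 F0.

9C 53 D9 FE 77 F0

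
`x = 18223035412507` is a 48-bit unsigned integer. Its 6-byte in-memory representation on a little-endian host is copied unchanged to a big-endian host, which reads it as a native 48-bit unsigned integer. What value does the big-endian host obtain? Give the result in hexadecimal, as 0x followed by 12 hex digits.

0x1B708DE19210

18223035412507 in 48-bit hexadecimal is 0x1092E18D701B.
Stored little-endian, the bytes at ascending addresses are 1B 70 8D E1 92 10.
Read back as big-endian, the last byte is least significant, giving 0x1B708DE19210.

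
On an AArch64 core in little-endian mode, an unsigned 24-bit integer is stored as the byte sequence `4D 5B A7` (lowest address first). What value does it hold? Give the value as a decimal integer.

In little-endian order the low byte comes first in memory.
Reassemble most-significant byte first: A7 5B 4D → 0xA75B4D.
0xA75B4D = 10967885.

10967885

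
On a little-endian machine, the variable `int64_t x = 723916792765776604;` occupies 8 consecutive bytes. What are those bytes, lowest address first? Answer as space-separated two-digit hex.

723916792765776604 in hexadecimal, padded to 64 bits, is 0x0A0BDE7CCFBE82DC.
Split into bytes (most-significant first): 0A 0B DE 7C CF BE 82 DC.
In little-endian order the low byte comes first in memory.
So at ascending addresses the bytes are DC 82 BE CF 7C DE 0B 0A.

DC 82 BE CF 7C DE 0B 0A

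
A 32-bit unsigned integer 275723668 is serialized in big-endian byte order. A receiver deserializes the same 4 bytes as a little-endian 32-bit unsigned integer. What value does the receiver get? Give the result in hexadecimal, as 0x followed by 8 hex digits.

0x94356F10

275723668 in 32-bit hexadecimal is 0x106F3594.
Stored big-endian, the bytes at ascending addresses are 10 6F 35 94.
Read back as little-endian, the first byte is least significant, giving 0x94356F10.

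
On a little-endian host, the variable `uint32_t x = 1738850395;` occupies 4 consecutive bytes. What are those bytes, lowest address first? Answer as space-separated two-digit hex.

5B C0 A4 67

1738850395 in hexadecimal, padded to 32 bits, is 0x67A4C05B.
Split into bytes (most-significant first): 67 A4 C0 5B.
Little-endian: lowest address holds the least-significant byte.
So at ascending addresses the bytes are 5B C0 A4 67.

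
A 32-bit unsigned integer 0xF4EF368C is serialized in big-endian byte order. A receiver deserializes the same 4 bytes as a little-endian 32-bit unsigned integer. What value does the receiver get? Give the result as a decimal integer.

Stored big-endian, the bytes at ascending addresses are F4 EF 36 8C.
Read back as little-endian, the first byte is least significant, giving 0x8C36EFF4.
0x8C36EFF4 = 2352410612.

2352410612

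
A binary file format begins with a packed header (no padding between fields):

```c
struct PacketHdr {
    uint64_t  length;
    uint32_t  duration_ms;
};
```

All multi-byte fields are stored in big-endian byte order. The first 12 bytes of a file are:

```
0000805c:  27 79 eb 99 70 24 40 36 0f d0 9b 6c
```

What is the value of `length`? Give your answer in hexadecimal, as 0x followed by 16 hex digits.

`length` is the first field, at byte offset 0, occupying 8 bytes.
Bytes at offsets 0..7: 27 79 EB 99 70 24 40 36.
Big-endian stores the most-significant byte at the lowest address.
The bytes are already most-significant first: 0x2779EB9970244036.

0x2779EB9970244036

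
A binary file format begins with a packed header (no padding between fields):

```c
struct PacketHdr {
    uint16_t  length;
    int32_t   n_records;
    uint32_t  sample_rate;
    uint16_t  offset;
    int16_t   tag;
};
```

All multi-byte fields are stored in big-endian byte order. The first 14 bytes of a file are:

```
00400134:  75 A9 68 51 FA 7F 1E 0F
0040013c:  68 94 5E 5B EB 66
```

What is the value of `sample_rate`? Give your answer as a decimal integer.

504326292

`sample_rate` follows `length` (2 B), `n_records` (4 B), so it starts at offset 2 + 4 = 6 and occupies 4 bytes.
Bytes at offsets 6..9: 1E 0F 68 94.
In big-endian order the high byte comes first in memory.
The bytes are already most-significant first: 0x1E0F6894.
0x1E0F6894 = 504326292.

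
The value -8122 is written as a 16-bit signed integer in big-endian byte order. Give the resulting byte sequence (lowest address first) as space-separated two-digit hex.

Two's complement of -8122 in 16 bits: 8122 = 0x1FBA; invert → 0xE045; add 1 → 0xE046.
Split into bytes (most-significant first): E0 46.
Big-endian stores the most-significant byte at the lowest address.
So the memory order matches the most-significant-first order: E0 46.

E0 46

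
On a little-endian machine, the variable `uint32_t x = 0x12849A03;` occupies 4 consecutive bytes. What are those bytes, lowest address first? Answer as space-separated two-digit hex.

03 9A 84 12

Split into bytes (most-significant first): 12 84 9A 03.
Little-endian stores the least-significant byte at the lowest address.
So at ascending addresses the bytes are 03 9A 84 12.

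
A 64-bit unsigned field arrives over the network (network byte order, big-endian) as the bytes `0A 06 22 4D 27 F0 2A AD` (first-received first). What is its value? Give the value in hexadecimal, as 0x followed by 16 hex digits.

0x0A06224D27F02AAD

Big-endian: lowest address holds the most-significant byte.
The bytes are already most-significant first: 0x0A06224D27F02AAD.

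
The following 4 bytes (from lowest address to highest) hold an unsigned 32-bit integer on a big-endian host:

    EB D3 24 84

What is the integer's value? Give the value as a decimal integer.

Big-endian: lowest address holds the most-significant byte.
The bytes are already most-significant first: 0xEBD32484.
0xEBD32484 = 3956483204.

3956483204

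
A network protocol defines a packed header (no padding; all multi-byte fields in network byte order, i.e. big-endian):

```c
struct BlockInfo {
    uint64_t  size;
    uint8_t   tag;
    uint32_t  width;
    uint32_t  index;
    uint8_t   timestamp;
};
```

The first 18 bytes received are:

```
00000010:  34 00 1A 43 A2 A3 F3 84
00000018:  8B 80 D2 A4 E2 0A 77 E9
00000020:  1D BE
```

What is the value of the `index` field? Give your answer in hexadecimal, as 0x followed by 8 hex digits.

`index` follows `size` (8 B), `tag` (1 B), `width` (4 B), so it starts at offset 8 + 1 + 4 = 13 and occupies 4 bytes.
Bytes at offsets 13..16: 0A 77 E9 1D.
Big-endian stores the most-significant byte at the lowest address.
The bytes are already most-significant first: 0x0A77E91D.

0x0A77E91D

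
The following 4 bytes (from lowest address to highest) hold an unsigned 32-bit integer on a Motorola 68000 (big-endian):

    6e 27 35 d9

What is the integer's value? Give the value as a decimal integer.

1848063449

Big-endian: lowest address holds the most-significant byte.
The bytes are already most-significant first: 0x6E2735D9.
0x6E2735D9 = 1848063449.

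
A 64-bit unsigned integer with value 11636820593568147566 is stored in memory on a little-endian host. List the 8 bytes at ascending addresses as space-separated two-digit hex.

11636820593568147566 in hexadecimal, padded to 64 bits, is 0xA17E4AACE294686E.
Split into bytes (most-significant first): A1 7E 4A AC E2 94 68 6E.
Little-endian stores the least-significant byte at the lowest address.
So at ascending addresses the bytes are 6E 68 94 E2 AC 4A 7E A1.

6E 68 94 E2 AC 4A 7E A1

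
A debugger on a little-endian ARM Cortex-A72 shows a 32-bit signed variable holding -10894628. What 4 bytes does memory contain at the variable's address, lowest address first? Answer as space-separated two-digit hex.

Two's complement of -10894628 in 32 bits: 10894628 = 0x00A63D24; invert → 0xFF59C2DB; add 1 → 0xFF59C2DC.
Split into bytes (most-significant first): FF 59 C2 DC.
Little-endian stores the least-significant byte at the lowest address.
So at ascending addresses the bytes are DC C2 59 FF.

DC C2 59 FF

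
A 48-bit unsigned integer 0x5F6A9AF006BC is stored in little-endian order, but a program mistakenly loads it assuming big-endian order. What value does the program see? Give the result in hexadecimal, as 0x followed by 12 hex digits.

0xBC06F09A6A5F

Stored little-endian, the bytes at ascending addresses are BC 06 F0 9A 6A 5F.
Read back as big-endian, the last byte is least significant, giving 0xBC06F09A6A5F.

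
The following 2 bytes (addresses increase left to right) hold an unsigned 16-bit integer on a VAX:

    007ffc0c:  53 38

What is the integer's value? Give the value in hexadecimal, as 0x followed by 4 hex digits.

0x3853

In little-endian order the low byte comes first in memory.
Reassemble most-significant byte first: 38 53 → 0x3853.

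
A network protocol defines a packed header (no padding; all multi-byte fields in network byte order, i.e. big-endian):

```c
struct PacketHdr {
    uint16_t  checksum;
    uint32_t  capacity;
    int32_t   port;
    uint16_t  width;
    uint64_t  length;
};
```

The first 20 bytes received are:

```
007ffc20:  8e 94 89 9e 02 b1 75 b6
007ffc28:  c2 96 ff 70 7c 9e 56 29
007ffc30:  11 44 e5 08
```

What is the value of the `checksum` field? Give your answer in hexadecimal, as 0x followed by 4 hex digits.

0x8E94

`checksum` is the first field, at byte offset 0, occupying 2 bytes.
Bytes at offsets 0..1: 8E 94.
Big-endian: lowest address holds the most-significant byte.
The bytes are already most-significant first: 0x8E94.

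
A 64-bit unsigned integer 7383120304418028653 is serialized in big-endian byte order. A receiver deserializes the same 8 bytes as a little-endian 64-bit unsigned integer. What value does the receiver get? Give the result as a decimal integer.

7383120304418028653 in 64-bit hexadecimal is 0x66761CCCA6CF7C6D.
Stored big-endian, the bytes at ascending addresses are 66 76 1C CC A6 CF 7C 6D.
Read back as little-endian, the first byte is least significant, giving 0x6D7CCFA6CC1C7666.
0x6D7CCFA6CC1C7666 = 7889408962542204518.

7889408962542204518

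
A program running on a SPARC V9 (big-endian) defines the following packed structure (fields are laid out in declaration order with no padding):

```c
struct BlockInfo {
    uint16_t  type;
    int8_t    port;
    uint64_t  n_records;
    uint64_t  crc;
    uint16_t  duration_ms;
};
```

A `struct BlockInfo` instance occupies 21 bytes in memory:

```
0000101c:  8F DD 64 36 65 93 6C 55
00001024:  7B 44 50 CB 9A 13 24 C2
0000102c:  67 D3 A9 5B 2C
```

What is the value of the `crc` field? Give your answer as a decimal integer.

14671059784714146729

`crc` follows `type` (2 B), `port` (1 B), `n_records` (8 B), so it starts at offset 2 + 1 + 8 = 11 and occupies 8 bytes.
Bytes at offsets 11..18: CB 9A 13 24 C2 67 D3 A9.
Big-endian: lowest address holds the most-significant byte.
The bytes are already most-significant first: 0xCB9A1324C267D3A9.
0xCB9A1324C267D3A9 = 14671059784714146729.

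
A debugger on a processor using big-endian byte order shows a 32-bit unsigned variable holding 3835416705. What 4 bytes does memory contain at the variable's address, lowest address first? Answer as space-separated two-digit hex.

3835416705 in hexadecimal, padded to 32 bits, is 0xE49BD081.
Split into bytes (most-significant first): E4 9B D0 81.
Big-endian stores the most-significant byte at the lowest address.
So the memory order matches the most-significant-first order: E4 9B D0 81.

E4 9B D0 81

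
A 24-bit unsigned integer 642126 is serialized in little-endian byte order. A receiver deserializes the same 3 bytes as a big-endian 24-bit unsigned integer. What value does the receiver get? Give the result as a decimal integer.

5164041

642126 in 24-bit hexadecimal is 0x09CC4E.
Stored little-endian, the bytes at ascending addresses are 4E CC 09.
Read back as big-endian, the last byte is least significant, giving 0x4ECC09.
0x4ECC09 = 5164041.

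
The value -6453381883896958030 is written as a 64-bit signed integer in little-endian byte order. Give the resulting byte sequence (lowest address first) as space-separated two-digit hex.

B2 73 61 3A 5E FB 70 A6

Two's complement of -6453381883896958030 in 64 bits: 6453381883896958030 = 0x598F04A1C59E8C4E; invert → 0xA670FB5E3A6173B1; add 1 → 0xA670FB5E3A6173B2.
Split into bytes (most-significant first): A6 70 FB 5E 3A 61 73 B2.
In little-endian order the low byte comes first in memory.
So at ascending addresses the bytes are B2 73 61 3A 5E FB 70 A6.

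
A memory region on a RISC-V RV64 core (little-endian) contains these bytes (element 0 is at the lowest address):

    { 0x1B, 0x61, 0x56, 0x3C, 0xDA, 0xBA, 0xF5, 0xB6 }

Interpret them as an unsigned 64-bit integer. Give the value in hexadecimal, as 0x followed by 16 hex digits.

0xB6F5BADA3C56611B

Little-endian: lowest address holds the least-significant byte.
Reassemble most-significant byte first: B6 F5 BA DA 3C 56 61 1B → 0xB6F5BADA3C56611B.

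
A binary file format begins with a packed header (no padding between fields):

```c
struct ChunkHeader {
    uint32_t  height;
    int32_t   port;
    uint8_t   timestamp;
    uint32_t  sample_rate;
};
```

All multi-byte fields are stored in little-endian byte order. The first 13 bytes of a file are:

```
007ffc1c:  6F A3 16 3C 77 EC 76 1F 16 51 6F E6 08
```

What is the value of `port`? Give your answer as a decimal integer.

527887479

`port` follows `height` (4 bytes), so it starts at byte offset 4 and occupies 4 bytes.
Bytes at offsets 4..7: 77 EC 76 1F.
Little-endian stores the least-significant byte at the lowest address.
Reassemble most-significant byte first: 1F 76 EC 77 → 0x1F76EC77.
0x1F76EC77 = 527887479.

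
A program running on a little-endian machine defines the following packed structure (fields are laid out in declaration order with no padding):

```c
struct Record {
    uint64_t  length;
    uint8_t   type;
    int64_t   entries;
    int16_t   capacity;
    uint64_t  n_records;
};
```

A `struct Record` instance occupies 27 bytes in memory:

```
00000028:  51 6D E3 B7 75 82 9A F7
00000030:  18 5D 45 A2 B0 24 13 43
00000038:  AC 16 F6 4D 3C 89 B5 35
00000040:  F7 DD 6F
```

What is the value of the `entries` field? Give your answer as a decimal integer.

-6033958027443157667

`entries` follows `length` (8 B), `type` (1 B), so it starts at offset 8 + 1 = 9 and occupies 8 bytes.
Bytes at offsets 9..16: 5D 45 A2 B0 24 13 43 AC.
Little-endian: lowest address holds the least-significant byte.
Reassemble most-significant byte first: AC 43 13 24 B0 A2 45 5D → 0xAC431324B0A2455D.
Top bit is set, so as a signed 64-bit value this is 0xAC431324B0A2455D − 2^64 = -6033958027443157667.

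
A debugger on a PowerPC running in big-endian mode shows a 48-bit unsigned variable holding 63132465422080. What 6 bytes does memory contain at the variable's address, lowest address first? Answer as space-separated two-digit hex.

39 6B 2C 2C DF 00

63132465422080 in hexadecimal, padded to 48 bits, is 0x396B2C2CDF00.
Split into bytes (most-significant first): 39 6B 2C 2C DF 00.
Big-endian stores the most-significant byte at the lowest address.
So the memory order matches the most-significant-first order: 39 6B 2C 2C DF 00.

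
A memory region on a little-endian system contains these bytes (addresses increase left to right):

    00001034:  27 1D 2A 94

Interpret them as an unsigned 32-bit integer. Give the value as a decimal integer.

2485787943

In little-endian order the low byte comes first in memory.
Reassemble most-significant byte first: 94 2A 1D 27 → 0x942A1D27.
0x942A1D27 = 2485787943.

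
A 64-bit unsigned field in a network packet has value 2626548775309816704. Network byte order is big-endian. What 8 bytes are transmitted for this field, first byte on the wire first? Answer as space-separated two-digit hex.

24 73 60 31 F1 94 33 80

2626548775309816704 in hexadecimal, padded to 64 bits, is 0x24736031F1943380.
Split into bytes (most-significant first): 24 73 60 31 F1 94 33 80.
Big-endian stores the most-significant byte at the lowest address.
So the memory order matches the most-significant-first order: 24 73 60 31 F1 94 33 80.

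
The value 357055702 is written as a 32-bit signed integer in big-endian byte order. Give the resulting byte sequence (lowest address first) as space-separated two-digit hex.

357055702 in hexadecimal, padded to 32 bits, is 0x15483CD6.
Split into bytes (most-significant first): 15 48 3C D6.
In big-endian order the high byte comes first in memory.
So the memory order matches the most-significant-first order: 15 48 3C D6.

15 48 3C D6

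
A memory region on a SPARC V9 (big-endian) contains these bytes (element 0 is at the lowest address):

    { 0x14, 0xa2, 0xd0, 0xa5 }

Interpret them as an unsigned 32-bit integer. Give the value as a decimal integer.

In big-endian order the high byte comes first in memory.
The bytes are already most-significant first: 0x14A2D0A5.
0x14A2D0A5 = 346214565.

346214565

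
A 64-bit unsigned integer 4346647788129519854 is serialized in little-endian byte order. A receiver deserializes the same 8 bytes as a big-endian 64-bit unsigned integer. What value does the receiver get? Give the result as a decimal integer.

17188043224600891964

4346647788129519854 in 64-bit hexadecimal is 0x3C5265223F3288EE.
Stored little-endian, the bytes at ascending addresses are EE 88 32 3F 22 65 52 3C.
Read back as big-endian, the last byte is least significant, giving 0xEE88323F2265523C.
0xEE88323F2265523C = 17188043224600891964.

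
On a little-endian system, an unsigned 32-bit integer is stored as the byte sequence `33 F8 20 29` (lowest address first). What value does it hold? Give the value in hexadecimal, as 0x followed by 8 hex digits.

Little-endian: lowest address holds the least-significant byte.
Reassemble most-significant byte first: 29 20 F8 33 → 0x2920F833.

0x2920F833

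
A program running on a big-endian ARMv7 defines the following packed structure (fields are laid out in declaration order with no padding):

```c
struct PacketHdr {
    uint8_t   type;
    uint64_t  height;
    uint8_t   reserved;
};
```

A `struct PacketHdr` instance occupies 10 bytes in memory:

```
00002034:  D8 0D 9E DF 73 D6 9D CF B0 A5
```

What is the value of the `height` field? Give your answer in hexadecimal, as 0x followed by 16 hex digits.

`height` follows `type` (1 byte), so it starts at byte offset 1 and occupies 8 bytes.
Bytes at offsets 1..8: 0D 9E DF 73 D6 9D CF B0.
Big-endian: lowest address holds the most-significant byte.
The bytes are already most-significant first: 0x0D9EDF73D69DCFB0.

0x0D9EDF73D69DCFB0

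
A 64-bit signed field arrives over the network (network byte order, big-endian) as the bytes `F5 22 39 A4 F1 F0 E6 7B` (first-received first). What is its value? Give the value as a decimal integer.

-783000004612528517

Big-endian stores the most-significant byte at the lowest address.
The bytes are already most-significant first: 0xF52239A4F1F0E67B.
Top bit is set, so as a signed 64-bit value this is 0xF52239A4F1F0E67B − 2^64 = -783000004612528517.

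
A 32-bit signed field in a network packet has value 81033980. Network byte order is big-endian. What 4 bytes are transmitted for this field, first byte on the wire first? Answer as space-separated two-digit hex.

81033980 in hexadecimal, padded to 32 bits, is 0x04D47AFC.
Split into bytes (most-significant first): 04 D4 7A FC.
In big-endian order the high byte comes first in memory.
So the memory order matches the most-significant-first order: 04 D4 7A FC.

04 D4 7A FC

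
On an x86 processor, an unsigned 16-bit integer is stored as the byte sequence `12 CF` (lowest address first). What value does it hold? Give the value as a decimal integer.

53010

Little-endian stores the least-significant byte at the lowest address.
Reassemble most-significant byte first: CF 12 → 0xCF12.
0xCF12 = 53010.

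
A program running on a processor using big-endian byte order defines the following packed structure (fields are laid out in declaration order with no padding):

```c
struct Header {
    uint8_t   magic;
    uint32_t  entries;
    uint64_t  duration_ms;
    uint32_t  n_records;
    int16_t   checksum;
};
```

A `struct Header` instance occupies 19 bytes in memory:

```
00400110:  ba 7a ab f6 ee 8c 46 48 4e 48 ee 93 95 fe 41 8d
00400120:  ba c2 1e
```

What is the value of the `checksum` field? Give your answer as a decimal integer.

-15842

`checksum` follows `magic` (1 B), `entries` (4 B), `duration_ms` (8 B), `n_records` (4 B), so it starts at offset 1 + 4 + 8 + 4 = 17 and occupies 2 bytes.
Bytes at offsets 17..18: C2 1E.
Big-endian: lowest address holds the most-significant byte.
The bytes are already most-significant first: 0xC21E.
Top bit is set, so as a signed 16-bit value this is 0xC21E − 2^16 = -15842.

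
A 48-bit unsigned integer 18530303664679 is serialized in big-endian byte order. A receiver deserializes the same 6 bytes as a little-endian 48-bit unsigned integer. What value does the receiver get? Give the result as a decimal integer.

43852327868944

18530303664679 in 48-bit hexadecimal is 0x10DA6C2AE227.
Stored big-endian, the bytes at ascending addresses are 10 DA 6C 2A E2 27.
Read back as little-endian, the first byte is least significant, giving 0x27E22A6CDA10.
0x27E22A6CDA10 = 43852327868944.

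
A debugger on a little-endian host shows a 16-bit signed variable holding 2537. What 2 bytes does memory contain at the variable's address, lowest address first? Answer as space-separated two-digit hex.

E9 09

2537 in hexadecimal, padded to 16 bits, is 0x09E9.
Split into bytes (most-significant first): 09 E9.
Little-endian: lowest address holds the least-significant byte.
So at ascending addresses the bytes are E9 09.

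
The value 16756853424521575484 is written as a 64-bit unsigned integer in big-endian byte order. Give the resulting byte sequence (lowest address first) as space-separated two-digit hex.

16756853424521575484 in hexadecimal, padded to 64 bits, is 0xE88C4D6871E57C3C.
Split into bytes (most-significant first): E8 8C 4D 68 71 E5 7C 3C.
Big-endian: lowest address holds the most-significant byte.
So the memory order matches the most-significant-first order: E8 8C 4D 68 71 E5 7C 3C.

E8 8C 4D 68 71 E5 7C 3C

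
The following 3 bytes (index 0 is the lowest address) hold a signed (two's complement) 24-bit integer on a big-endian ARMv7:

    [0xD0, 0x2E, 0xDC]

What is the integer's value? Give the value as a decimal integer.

-3133732

Big-endian: lowest address holds the most-significant byte.
The bytes are already most-significant first: 0xD02EDC.
Top bit is set, so as a signed 24-bit value this is 0xD02EDC − 2^24 = -3133732.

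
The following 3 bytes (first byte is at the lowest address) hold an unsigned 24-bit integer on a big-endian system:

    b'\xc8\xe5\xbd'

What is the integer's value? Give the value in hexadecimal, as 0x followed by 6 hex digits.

Big-endian stores the most-significant byte at the lowest address.
The bytes are already most-significant first: 0xC8E5BD.

0xC8E5BD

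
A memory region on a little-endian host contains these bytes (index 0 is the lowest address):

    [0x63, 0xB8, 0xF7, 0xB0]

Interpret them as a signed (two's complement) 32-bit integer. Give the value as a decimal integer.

-1325942685

Little-endian: lowest address holds the least-significant byte.
Reassemble most-significant byte first: B0 F7 B8 63 → 0xB0F7B863.
Top bit is set, so as a signed 32-bit value this is 0xB0F7B863 − 2^32 = -1325942685.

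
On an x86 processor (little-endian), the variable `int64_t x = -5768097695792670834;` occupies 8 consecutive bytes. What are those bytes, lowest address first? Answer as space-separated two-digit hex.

8E 57 87 D4 B4 99 F3 AF

Two's complement of -5768097695792670834 in 64 bits: 5768097695792670834 = 0x500C664B2B78A872; invert → 0xAFF399B4D487578D; add 1 → 0xAFF399B4D487578E.
Split into bytes (most-significant first): AF F3 99 B4 D4 87 57 8E.
Little-endian stores the least-significant byte at the lowest address.
So at ascending addresses the bytes are 8E 57 87 D4 B4 99 F3 AF.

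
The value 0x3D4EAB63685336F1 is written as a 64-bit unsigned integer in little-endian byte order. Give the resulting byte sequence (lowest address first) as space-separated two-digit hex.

F1 36 53 68 63 AB 4E 3D

Split into bytes (most-significant first): 3D 4E AB 63 68 53 36 F1.
In little-endian order the low byte comes first in memory.
So at ascending addresses the bytes are F1 36 53 68 63 AB 4E 3D.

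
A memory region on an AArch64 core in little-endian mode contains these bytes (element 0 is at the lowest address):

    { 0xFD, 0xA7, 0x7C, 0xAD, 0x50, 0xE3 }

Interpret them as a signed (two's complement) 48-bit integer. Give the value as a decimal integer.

-31539329193987

Little-endian: lowest address holds the least-significant byte.
Reassemble most-significant byte first: E3 50 AD 7C A7 FD → 0xE350AD7CA7FD.
Top bit is set, so as a signed 48-bit value this is 0xE350AD7CA7FD − 2^48 = -31539329193987.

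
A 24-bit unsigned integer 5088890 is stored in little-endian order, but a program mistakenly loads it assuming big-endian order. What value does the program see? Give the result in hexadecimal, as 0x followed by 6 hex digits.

5088890 in 24-bit hexadecimal is 0x4DA67A.
Stored little-endian, the bytes at ascending addresses are 7A A6 4D.
Read back as big-endian, the last byte is least significant, giving 0x7AA64D.

0x7AA64D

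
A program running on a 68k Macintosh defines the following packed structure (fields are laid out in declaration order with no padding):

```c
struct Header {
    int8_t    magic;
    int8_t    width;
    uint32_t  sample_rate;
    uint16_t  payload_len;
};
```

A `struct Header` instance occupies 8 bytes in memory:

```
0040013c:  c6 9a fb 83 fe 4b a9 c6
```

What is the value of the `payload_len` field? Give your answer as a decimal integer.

43462

`payload_len` follows `magic` (1 B), `width` (1 B), `sample_rate` (4 B), so it starts at offset 1 + 1 + 4 = 6 and occupies 2 bytes.
Bytes at offsets 6..7: A9 C6.
In big-endian order the high byte comes first in memory.
The bytes are already most-significant first: 0xA9C6.
0xA9C6 = 43462.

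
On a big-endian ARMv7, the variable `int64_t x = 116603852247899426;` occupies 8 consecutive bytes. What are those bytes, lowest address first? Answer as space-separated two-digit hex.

01 9E 42 95 F8 AD 9D 22

116603852247899426 in hexadecimal, padded to 64 bits, is 0x019E4295F8AD9D22.
Split into bytes (most-significant first): 01 9E 42 95 F8 AD 9D 22.
Big-endian: lowest address holds the most-significant byte.
So the memory order matches the most-significant-first order: 01 9E 42 95 F8 AD 9D 22.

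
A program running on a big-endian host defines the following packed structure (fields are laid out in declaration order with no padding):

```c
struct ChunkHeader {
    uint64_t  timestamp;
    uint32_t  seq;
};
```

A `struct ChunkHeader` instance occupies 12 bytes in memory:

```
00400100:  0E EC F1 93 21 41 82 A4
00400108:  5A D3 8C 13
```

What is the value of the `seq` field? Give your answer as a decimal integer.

1523813395

`seq` follows `timestamp` (8 bytes), so it starts at byte offset 8 and occupies 4 bytes.
Bytes at offsets 8..11: 5A D3 8C 13.
Big-endian stores the most-significant byte at the lowest address.
The bytes are already most-significant first: 0x5AD38C13.
0x5AD38C13 = 1523813395.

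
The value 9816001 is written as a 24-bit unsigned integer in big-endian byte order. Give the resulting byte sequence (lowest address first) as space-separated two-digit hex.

9816001 in hexadecimal, padded to 24 bits, is 0x95C7C1.
Split into bytes (most-significant first): 95 C7 C1.
Big-endian: lowest address holds the most-significant byte.
So the memory order matches the most-significant-first order: 95 C7 C1.

95 C7 C1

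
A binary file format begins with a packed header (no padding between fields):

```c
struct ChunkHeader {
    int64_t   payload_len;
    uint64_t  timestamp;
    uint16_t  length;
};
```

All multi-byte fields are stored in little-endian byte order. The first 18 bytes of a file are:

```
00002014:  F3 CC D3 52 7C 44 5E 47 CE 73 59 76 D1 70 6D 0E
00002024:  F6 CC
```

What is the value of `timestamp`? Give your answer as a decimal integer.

1039611133928502222

`timestamp` follows `payload_len` (8 bytes), so it starts at byte offset 8 and occupies 8 bytes.
Bytes at offsets 8..15: CE 73 59 76 D1 70 6D 0E.
Little-endian: lowest address holds the least-significant byte.
Reassemble most-significant byte first: 0E 6D 70 D1 76 59 73 CE → 0x0E6D70D1765973CE.
0x0E6D70D1765973CE = 1039611133928502222.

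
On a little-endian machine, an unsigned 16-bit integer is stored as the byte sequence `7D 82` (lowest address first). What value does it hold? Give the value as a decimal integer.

In little-endian order the low byte comes first in memory.
Reassemble most-significant byte first: 82 7D → 0x827D.
0x827D = 33405.

33405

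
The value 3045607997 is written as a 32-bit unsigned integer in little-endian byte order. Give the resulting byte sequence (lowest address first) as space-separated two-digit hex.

3045607997 in hexadecimal, padded to 32 bits, is 0xB5884A3D.
Split into bytes (most-significant first): B5 88 4A 3D.
Little-endian stores the least-significant byte at the lowest address.
So at ascending addresses the bytes are 3D 4A 88 B5.

3D 4A 88 B5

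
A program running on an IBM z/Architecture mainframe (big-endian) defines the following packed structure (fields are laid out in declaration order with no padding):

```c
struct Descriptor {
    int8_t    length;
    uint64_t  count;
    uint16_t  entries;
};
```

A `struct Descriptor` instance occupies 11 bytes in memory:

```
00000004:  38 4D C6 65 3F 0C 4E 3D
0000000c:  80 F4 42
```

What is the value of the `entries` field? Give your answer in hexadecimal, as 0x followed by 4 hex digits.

`entries` follows `length` (1 B), `count` (8 B), so it starts at offset 1 + 8 = 9 and occupies 2 bytes.
Bytes at offsets 9..10: F4 42.
Big-endian stores the most-significant byte at the lowest address.
The bytes are already most-significant first: 0xF442.

0xF442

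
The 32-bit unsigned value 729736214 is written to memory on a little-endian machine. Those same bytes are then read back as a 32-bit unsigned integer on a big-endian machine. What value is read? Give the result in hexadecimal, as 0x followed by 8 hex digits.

0x16E47E2B

729736214 in 32-bit hexadecimal is 0x2B7EE416.
Stored little-endian, the bytes at ascending addresses are 16 E4 7E 2B.
Read back as big-endian, the last byte is least significant, giving 0x16E47E2B.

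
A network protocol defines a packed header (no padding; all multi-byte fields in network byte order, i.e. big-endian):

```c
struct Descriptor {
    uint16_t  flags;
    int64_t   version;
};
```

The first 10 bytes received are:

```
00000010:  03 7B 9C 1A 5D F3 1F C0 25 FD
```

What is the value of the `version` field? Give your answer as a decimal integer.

`version` follows `flags` (2 bytes), so it starts at byte offset 2 and occupies 8 bytes.
Bytes at offsets 2..9: 9C 1A 5D F3 1F C0 25 FD.
Big-endian stores the most-significant byte at the lowest address.
The bytes are already most-significant first: 0x9C1A5DF31FC025FD.
Top bit is set, so as a signed 64-bit value this is 0x9C1A5DF31FC025FD − 2^64 = -7198337755607194115.

-7198337755607194115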